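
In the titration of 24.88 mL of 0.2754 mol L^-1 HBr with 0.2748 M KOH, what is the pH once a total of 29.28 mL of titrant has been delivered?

12.34

n(acid) = 0.2754 x 0.02488 = 0.006852 mol; n(KOH) added = 0.2748 x 0.02928 = 0.008046 mol.
Base is in excess by 0.008046 - 0.006852 = 0.001194 mol in a total volume of 0.05416 L.
[OH^-] = 0.001194/0.05416 = 0.02205 M, so pOH = 1.66 and pH = 14.00 - 1.66 = 12.34.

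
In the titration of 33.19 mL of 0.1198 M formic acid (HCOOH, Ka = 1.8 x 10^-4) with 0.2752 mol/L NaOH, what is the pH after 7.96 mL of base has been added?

3.83

Initial n(HCOOH) = 0.1198 x 0.03319 = 0.003976 mol.
n(NaOH) added = 0.2752 x 0.007960 = 0.002191 mol, converting that many moles of HCOOH to HCOO-.
Remaining n(HCOOH) = 0.001786 mol; n(HCOO-) = 0.002191 mol.
By Henderson-Hasselbalch, pH = pKa + log([A^-]/[HA]) = 3.74 + log(0.002191/0.001786) = 3.74 + (+0.09) = 3.83.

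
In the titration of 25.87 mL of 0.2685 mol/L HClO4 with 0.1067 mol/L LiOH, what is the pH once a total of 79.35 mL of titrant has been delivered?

12.16

n(acid) = 0.2685 x 0.02587 = 0.006946 mol; n(LiOH) added = 0.1067 x 0.07935 = 0.008467 mol.
Base is in excess by 0.008467 - 0.006946 = 0.001521 mol in a total volume of 0.1052 L.
[OH^-] = 0.001521/0.1052 = 0.01445 M, so pOH = 1.84 and pH = 14.00 - 1.84 = 12.16.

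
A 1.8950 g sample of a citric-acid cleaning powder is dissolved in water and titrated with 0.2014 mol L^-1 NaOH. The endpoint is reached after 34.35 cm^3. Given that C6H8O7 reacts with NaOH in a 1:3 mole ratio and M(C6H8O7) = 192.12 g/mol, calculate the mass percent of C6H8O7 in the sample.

n(NaOH) = 0.2014 x 0.03435 = 0.006918 mol.
n(C6H8O7) = 0.006918 / 3 = 0.002306 mol.
mass of C6H8O7 = 0.002306 x 192.12 = 0.4430 g.
% purity = 0.4430 / 1.8950 x 100 = 23.4%.

23.4%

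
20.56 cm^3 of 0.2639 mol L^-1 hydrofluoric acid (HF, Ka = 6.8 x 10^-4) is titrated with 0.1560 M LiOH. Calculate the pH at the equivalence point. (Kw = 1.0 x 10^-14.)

8.08

n(HF) = 0.2639 x 0.02056 = 0.005426 mol; V(LiOH) at equivalence = 0.005426/0.1560 = 0.03478 L.
At equivalence all the acid is converted to F-; total volume = 0.02056 + 0.03478 = 0.05534 L, so [F-] = 0.005426/0.05534 = 0.09804 M.
Kb = Kw/Ka = 1.0e-14 / 6.8 x 10^-4 = 1.47e-11.
[OH^-] = sqrt(Kb x [F-]) = sqrt(1.47e-11 x 0.09804) = 1.20e-6 M.
pOH = 5.92, so pH = 14.00 - 5.92 = 8.08.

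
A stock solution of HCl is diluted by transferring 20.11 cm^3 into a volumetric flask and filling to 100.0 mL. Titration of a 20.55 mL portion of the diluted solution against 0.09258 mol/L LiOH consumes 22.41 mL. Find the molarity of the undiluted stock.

0.502 M

n(LiOH) = 0.09258 x 0.02241 = 0.002075 mol.
n(HCl) in the aliquot = 0.002075 mol.
[diluted HCl] = 0.002075 / 0.02055 = 0.1010 M.
Dilution factor = 100.0/20.11 = 4.973, so [stock] = 0.1010 x 4.973 = 0.502 M.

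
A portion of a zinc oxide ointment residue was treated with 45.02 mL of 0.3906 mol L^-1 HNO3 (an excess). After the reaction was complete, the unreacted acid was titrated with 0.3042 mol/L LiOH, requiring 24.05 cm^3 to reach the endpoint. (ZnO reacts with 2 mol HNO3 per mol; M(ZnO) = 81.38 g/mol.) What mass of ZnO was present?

Total n(HNO3) added = 0.3906 x 0.04502 = 0.01758 mol.
n(LiOH) used = 0.3042 x 0.02405 = 0.007316 mol, which equals the excess n(HNO3).
So n(HNO3) consumed by the sample = 0.01758 - 0.007316 = 0.01027 mol.
n(ZnO) = 0.01027 / 2 = 0.005134 mol.
mass = 0.005134 mol x 81.38 g/mol = 0.418 g.

0.418 g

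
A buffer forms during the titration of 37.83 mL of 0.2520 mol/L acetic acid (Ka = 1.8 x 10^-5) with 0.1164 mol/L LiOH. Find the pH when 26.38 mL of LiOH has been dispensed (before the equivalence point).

Initial n(CH3COOH) = 0.2520 x 0.03783 = 0.009533 mol.
n(LiOH) added = 0.1164 x 0.02638 = 0.003071 mol, converting that many moles of CH3COOH to CH3COO-.
Remaining n(CH3COOH) = 0.006463 mol; n(CH3COO-) = 0.003071 mol.
By Henderson-Hasselbalch, pH = pKa + log([A^-]/[HA]) = 4.74 + log(0.003071/0.006463) = 4.74 + (-0.32) = 4.42.

4.42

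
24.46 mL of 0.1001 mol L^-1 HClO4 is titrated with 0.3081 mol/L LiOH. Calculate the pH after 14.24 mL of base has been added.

12.70

n(acid) = 0.1001 x 0.02446 = 0.002448 mol; n(LiOH) added = 0.3081 x 0.01424 = 0.004387 mol.
Base is in excess by 0.004387 - 0.002448 = 0.001939 mol in a total volume of 0.03870 L.
[OH^-] = 0.001939/0.03870 = 0.05010 M, so pOH = 1.30 and pH = 14.00 - 1.30 = 12.70.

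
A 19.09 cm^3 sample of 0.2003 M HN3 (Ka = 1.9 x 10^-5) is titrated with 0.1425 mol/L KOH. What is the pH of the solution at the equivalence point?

8.82

n(HN3) = 0.2003 x 0.01909 = 0.003824 mol; V(KOH) at equivalence = 0.003824/0.1425 = 0.02683 L.
At equivalence all the acid is converted to N3-; total volume = 0.01909 + 0.02683 = 0.04592 L, so [N3-] = 0.003824/0.04592 = 0.08326 M.
Kb = Kw/Ka = 1.0e-14 / 1.9 x 10^-5 = 5.26e-10.
[OH^-] = sqrt(Kb x [N3-]) = sqrt(5.26e-10 x 0.08326) = 6.62e-6 M.
pOH = 5.18, so pH = 14.00 - 5.18 = 8.82.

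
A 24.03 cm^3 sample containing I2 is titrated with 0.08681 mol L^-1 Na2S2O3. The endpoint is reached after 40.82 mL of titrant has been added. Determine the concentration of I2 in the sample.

n(Na2S2O3) = 0.08681 x 0.04082 = 0.003544 mol.
From the balanced equation, 2 mol Na2S2O3 reacts with 1 mol I2, so n(I2) = 0.003544 x 1/2 = 0.001772 mol.
[I2] = 0.001772 / 0.02403 L = 0.0737 M.

0.0737 M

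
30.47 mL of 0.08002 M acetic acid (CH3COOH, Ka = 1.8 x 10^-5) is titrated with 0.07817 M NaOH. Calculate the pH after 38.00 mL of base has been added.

11.89

n(acid) = 0.08002 x 0.03047 = 0.002438 mol; n(NaOH) added = 0.07817 x 0.03800 = 0.002970 mol.
Base is in excess by 0.002970 - 0.002438 = 0.0005323 mol in a total volume of 0.06847 L.
[OH^-] = 0.0005323/0.06847 = 0.007773 M, so pOH = 2.11 and pH = 14.00 - 2.11 = 11.89.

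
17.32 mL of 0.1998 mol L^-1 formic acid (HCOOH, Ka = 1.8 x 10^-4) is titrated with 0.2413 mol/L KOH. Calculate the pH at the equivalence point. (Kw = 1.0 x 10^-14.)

n(HCOOH) = 0.1998 x 0.01732 = 0.003461 mol; V(KOH) at equivalence = 0.003461/0.2413 = 0.01434 L.
At equivalence all the acid is converted to HCOO-; total volume = 0.01732 + 0.01434 = 0.03166 L, so [HCOO-] = 0.003461/0.03166 = 0.1093 M.
Kb = Kw/Ka = 1.0e-14 / 1.8 x 10^-4 = 5.56e-11.
[OH^-] = sqrt(Kb x [HCOO-]) = sqrt(5.56e-11 x 0.1093) = 2.46e-6 M.
pOH = 5.61, so pH = 14.00 - 5.61 = 8.39.

8.39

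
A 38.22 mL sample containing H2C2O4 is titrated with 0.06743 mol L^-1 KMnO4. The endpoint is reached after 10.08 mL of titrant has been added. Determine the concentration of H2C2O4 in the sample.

0.0445 M

n(KMnO4) = 0.06743 x 0.01008 = 0.0006797 mol.
From the balanced equation, 2 mol KMnO4 reacts with 5 mol H2C2O4, so n(H2C2O4) = 0.0006797 x 5/2 = 0.001699 mol.
[H2C2O4] = 0.001699 / 0.03822 L = 0.0445 M.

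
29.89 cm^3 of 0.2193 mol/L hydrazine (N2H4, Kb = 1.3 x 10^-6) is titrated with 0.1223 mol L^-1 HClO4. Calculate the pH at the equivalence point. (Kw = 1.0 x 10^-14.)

n(N2H4) = 0.2193 x 0.02989 = 0.006555 mol; V(HClO4) at equivalence = 0.006555/0.1223 = 0.05360 L.
At equivalence the base is fully converted to N2H5+; total volume = 0.08349 L, so [N2H5+] = 0.006555/0.08349 = 0.07851 M.
Ka(N2H5+) = Kw/Kb = 1.0e-14 / 1.3 x 10^-6 = 7.69e-9.
[H^+] = sqrt(Ka x [N2H5+]) = sqrt(7.69e-9 x 0.07851) = 2.46e-5 M.
pH = -log(2.46e-5) = 4.61.

4.61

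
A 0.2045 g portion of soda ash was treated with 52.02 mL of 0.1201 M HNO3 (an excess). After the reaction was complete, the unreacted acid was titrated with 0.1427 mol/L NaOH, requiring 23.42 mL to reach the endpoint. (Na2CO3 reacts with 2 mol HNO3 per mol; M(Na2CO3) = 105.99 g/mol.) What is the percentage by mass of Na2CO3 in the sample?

75.3%

Total n(HNO3) added = 0.1201 x 0.05202 = 0.006248 mol.
n(NaOH) used = 0.1427 x 0.02342 = 0.003342 mol, which equals the excess n(HNO3).
So n(HNO3) consumed by the sample = 0.006248 - 0.003342 = 0.002906 mol.
n(Na2CO3) = 0.002906 / 2 = 0.001453 mol.
mass Na2CO3 = 0.001453 x 105.99 = 0.1540 g, so %Na2CO3 = 0.1540/0.2045 x 100 = 75.3%.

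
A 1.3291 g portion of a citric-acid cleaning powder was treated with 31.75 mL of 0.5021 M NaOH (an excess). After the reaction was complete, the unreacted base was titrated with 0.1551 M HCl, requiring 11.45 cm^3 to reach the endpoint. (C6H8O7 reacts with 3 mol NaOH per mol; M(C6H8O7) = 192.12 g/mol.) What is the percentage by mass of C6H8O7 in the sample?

68.3%

Total n(NaOH) added = 0.5021 x 0.03175 = 0.01594 mol.
n(HCl) used = 0.1551 x 0.01145 = 0.001776 mol, which equals the excess n(NaOH).
So n(NaOH) consumed by the sample = 0.01594 - 0.001776 = 0.01417 mol.
n(C6H8O7) = 0.01417 / 3 = 0.004722 mol.
mass C6H8O7 = 0.004722 x 192.12 = 0.9072 g, so %C6H8O7 = 0.9072/1.3291 x 100 = 68.3%.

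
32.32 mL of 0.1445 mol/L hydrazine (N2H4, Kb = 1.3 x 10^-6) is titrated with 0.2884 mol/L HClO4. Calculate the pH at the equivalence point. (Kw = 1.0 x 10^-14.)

4.57

n(N2H4) = 0.1445 x 0.03232 = 0.004670 mol; V(HClO4) at equivalence = 0.004670/0.2884 = 0.01619 L.
At equivalence the base is fully converted to N2H5+; total volume = 0.04851 L, so [N2H5+] = 0.004670/0.04851 = 0.09627 M.
Ka(N2H5+) = Kw/Kb = 1.0e-14 / 1.3 x 10^-6 = 7.69e-9.
[H^+] = sqrt(Ka x [N2H5+]) = sqrt(7.69e-9 x 0.09627) = 2.72e-5 M.
pH = -log(2.72e-5) = 4.57.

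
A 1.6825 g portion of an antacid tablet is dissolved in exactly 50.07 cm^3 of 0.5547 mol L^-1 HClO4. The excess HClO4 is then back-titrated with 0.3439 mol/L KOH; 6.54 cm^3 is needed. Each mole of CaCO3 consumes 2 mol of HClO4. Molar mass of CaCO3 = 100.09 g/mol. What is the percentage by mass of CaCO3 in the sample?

Total n(HClO4) added = 0.5547 x 0.05007 = 0.02777 mol.
n(KOH) used = 0.3439 x 0.006540 = 0.002249 mol, which equals the excess n(HClO4).
So n(HClO4) consumed by the sample = 0.02777 - 0.002249 = 0.02552 mol.
n(CaCO3) = 0.02552 / 2 = 0.01276 mol.
mass CaCO3 = 0.01276 x 100.09 = 1.277 g, so %CaCO3 = 1.277/1.6825 x 100 = 75.9%.

75.9%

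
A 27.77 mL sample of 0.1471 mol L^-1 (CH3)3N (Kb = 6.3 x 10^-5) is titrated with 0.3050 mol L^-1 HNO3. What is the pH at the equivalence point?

n((CH3)3N) = 0.1471 x 0.02777 = 0.004085 mol; V(HNO3) at equivalence = 0.004085/0.3050 = 0.01339 L.
At equivalence the base is fully converted to (CH3)3NH+; total volume = 0.04116 L, so [(CH3)3NH+] = 0.004085/0.04116 = 0.09924 M.
Ka((CH3)3NH+) = Kw/Kb = 1.0e-14 / 6.3 x 10^-5 = 1.59e-10.
[H^+] = sqrt(Ka x [(CH3)3NH+]) = sqrt(1.59e-10 x 0.09924) = 3.97e-6 M.
pH = -log(3.97e-6) = 5.40.

5.40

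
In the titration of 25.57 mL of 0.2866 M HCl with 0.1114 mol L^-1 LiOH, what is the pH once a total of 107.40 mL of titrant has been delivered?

12.54

n(acid) = 0.2866 x 0.02557 = 0.007328 mol; n(LiOH) added = 0.1114 x 0.1074 = 0.01196 mol.
Base is in excess by 0.01196 - 0.007328 = 0.004636 mol in a total volume of 0.1330 L.
[OH^-] = 0.004636/0.1330 = 0.03486 M, so pOH = 1.46 and pH = 14.00 - 1.46 = 12.54.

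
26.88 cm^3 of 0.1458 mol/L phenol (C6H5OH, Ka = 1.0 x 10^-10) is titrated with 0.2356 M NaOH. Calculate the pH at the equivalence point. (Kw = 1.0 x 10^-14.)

n(C6H5OH) = 0.1458 x 0.02688 = 0.003919 mol; V(NaOH) at equivalence = 0.003919/0.2356 = 0.01663 L.
At equivalence all the acid is converted to C6H5O-; total volume = 0.02688 + 0.01663 = 0.04351 L, so [C6H5O-] = 0.003919/0.04351 = 0.09006 M.
Kb = Kw/Ka = 1.0e-14 / 1.0 x 10^-10 = 0.000100.
[OH^-] = sqrt(Kb x [C6H5O-]) = sqrt(0.000100 x 0.09006) = 0.00300 M.
pOH = 2.52, so pH = 14.00 - 2.52 = 11.48.

11.48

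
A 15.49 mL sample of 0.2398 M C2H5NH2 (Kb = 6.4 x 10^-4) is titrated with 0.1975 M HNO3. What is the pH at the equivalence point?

5.89

n(C2H5NH2) = 0.2398 x 0.01549 = 0.003715 mol; V(HNO3) at equivalence = 0.003715/0.1975 = 0.01881 L.
At equivalence the base is fully converted to C2H5NH3+; total volume = 0.03430 L, so [C2H5NH3+] = 0.003715/0.03430 = 0.1083 M.
Ka(C2H5NH3+) = Kw/Kb = 1.0e-14 / 6.4 x 10^-4 = 1.56e-11.
[H^+] = sqrt(Ka x [C2H5NH3+]) = sqrt(1.56e-11 x 0.1083) = 1.30e-6 M.
pH = -log(1.30e-6) = 5.89.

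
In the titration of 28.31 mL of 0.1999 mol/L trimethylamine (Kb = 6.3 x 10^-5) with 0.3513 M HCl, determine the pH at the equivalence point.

5.35

n((CH3)3N) = 0.1999 x 0.02831 = 0.005659 mol; V(HCl) at equivalence = 0.005659/0.3513 = 0.01611 L.
At equivalence the base is fully converted to (CH3)3NH+; total volume = 0.04442 L, so [(CH3)3NH+] = 0.005659/0.04442 = 0.1274 M.
Ka((CH3)3NH+) = Kw/Kb = 1.0e-14 / 6.3 x 10^-5 = 1.59e-10.
[H^+] = sqrt(Ka x [(CH3)3NH+]) = sqrt(1.59e-10 x 0.1274) = 4.50e-6 M.
pH = -log(4.50e-6) = 5.35.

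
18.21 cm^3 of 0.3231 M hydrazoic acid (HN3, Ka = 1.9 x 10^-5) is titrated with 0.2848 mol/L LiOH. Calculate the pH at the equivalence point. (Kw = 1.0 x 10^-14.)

8.95

n(HN3) = 0.3231 x 0.01821 = 0.005884 mol; V(LiOH) at equivalence = 0.005884/0.2848 = 0.02066 L.
At equivalence all the acid is converted to N3-; total volume = 0.01821 + 0.02066 = 0.03887 L, so [N3-] = 0.005884/0.03887 = 0.1514 M.
Kb = Kw/Ka = 1.0e-14 / 1.9 x 10^-5 = 5.26e-10.
[OH^-] = sqrt(Kb x [N3-]) = sqrt(5.26e-10 x 0.1514) = 8.93e-6 M.
pOH = 5.05, so pH = 14.00 - 5.05 = 8.95.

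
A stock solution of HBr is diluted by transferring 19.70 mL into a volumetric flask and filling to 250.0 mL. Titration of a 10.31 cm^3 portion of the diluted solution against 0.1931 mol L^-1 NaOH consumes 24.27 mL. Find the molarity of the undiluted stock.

n(NaOH) = 0.1931 x 0.02427 = 0.004687 mol.
n(HBr) in the aliquot = 0.004687 mol.
[diluted HBr] = 0.004687 / 0.01031 = 0.4546 M.
Dilution factor = 250.0/19.70 = 12.69, so [stock] = 0.4546 x 12.69 = 5.77 M.

5.77 M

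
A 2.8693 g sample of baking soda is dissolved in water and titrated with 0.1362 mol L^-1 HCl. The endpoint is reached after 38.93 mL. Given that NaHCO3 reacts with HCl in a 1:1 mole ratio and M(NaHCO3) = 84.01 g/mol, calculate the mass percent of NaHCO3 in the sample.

15.5%

n(HCl) = 0.1362 x 0.03893 = 0.005302 mol.
n(NaHCO3) = 0.005302 / 1 = 0.005302 mol.
mass of NaHCO3 = 0.005302 x 84.01 = 0.4454 g.
% purity = 0.4454 / 2.8693 x 100 = 15.5%.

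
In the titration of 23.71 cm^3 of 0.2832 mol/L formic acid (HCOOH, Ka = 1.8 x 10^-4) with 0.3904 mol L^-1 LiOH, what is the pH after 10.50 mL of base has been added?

Initial n(HCOOH) = 0.2832 x 0.02371 = 0.006715 mol.
n(LiOH) added = 0.3904 x 0.01050 = 0.004099 mol, converting that many moles of HCOOH to HCOO-.
Remaining n(HCOOH) = 0.002615 mol; n(HCOO-) = 0.004099 mol.
By Henderson-Hasselbalch, pH = pKa + log([A^-]/[HA]) = 3.74 + log(0.004099/0.002615) = 3.74 + (+0.20) = 3.94.

3.94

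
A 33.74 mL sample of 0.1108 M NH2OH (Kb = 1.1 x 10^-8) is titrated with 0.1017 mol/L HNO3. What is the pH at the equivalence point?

n(NH2OH) = 0.1108 x 0.03374 = 0.003738 mol; V(HNO3) at equivalence = 0.003738/0.1017 = 0.03676 L.
At equivalence the base is fully converted to NH3OH+; total volume = 0.07050 L, so [NH3OH+] = 0.003738/0.07050 = 0.05303 M.
Ka(NH3OH+) = Kw/Kb = 1.0e-14 / 1.1 x 10^-8 = 9.09e-7.
[H^+] = sqrt(Ka x [NH3OH+]) = sqrt(9.09e-7 x 0.05303) = 0.000220 M.
pH = -log(0.000220) = 3.66.

3.66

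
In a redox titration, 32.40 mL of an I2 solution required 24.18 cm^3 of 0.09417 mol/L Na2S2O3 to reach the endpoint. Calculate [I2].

0.0351 M

n(Na2S2O3) = 0.09417 x 0.02418 = 0.002277 mol.
From the balanced equation, 2 mol Na2S2O3 reacts with 1 mol I2, so n(I2) = 0.002277 x 1/2 = 0.001139 mol.
[I2] = 0.001139 / 0.03240 L = 0.0351 M.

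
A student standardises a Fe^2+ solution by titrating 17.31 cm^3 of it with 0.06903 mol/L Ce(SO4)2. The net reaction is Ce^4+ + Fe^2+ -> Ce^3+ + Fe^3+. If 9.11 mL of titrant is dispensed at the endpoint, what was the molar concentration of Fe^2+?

0.0363 M

n(Ce(SO4)2) = 0.06903 x 0.009110 = 0.0006289 mol.
From the balanced equation, 1 mol Ce(SO4)2 reacts with 1 mol Fe^2+, so n(Fe^2+) = 0.0006289 x 1/1 = 0.0006289 mol.
[Fe^2+] = 0.0006289 / 0.01731 L = 0.0363 M.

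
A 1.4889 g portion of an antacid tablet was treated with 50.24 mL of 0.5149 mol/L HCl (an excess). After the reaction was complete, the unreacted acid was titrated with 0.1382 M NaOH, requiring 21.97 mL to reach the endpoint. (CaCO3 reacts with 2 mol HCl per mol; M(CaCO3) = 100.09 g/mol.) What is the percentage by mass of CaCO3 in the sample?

76.7%

Total n(HCl) added = 0.5149 x 0.05024 = 0.02587 mol.
n(NaOH) used = 0.1382 x 0.02197 = 0.003036 mol, which equals the excess n(HCl).
So n(HCl) consumed by the sample = 0.02587 - 0.003036 = 0.02283 mol.
n(CaCO3) = 0.02283 / 2 = 0.01142 mol.
mass CaCO3 = 0.01142 x 100.09 = 1.143 g, so %CaCO3 = 1.143/1.4889 x 100 = 76.7%.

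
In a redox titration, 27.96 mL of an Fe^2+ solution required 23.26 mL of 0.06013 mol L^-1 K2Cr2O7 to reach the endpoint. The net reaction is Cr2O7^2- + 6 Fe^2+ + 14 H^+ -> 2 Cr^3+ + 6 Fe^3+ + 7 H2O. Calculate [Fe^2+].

n(K2Cr2O7) = 0.06013 x 0.02326 = 0.001399 mol.
From the balanced equation, 1 mol K2Cr2O7 reacts with 6 mol Fe^2+, so n(Fe^2+) = 0.001399 x 6/1 = 0.008392 mol.
[Fe^2+] = 0.008392 / 0.02796 L = 0.300 M.

0.300 M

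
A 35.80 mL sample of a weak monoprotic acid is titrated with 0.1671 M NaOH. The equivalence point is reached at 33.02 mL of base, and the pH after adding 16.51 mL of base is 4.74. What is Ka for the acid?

1.8 x 10^-5

16.51 mL is half of the equivalence volume, so this is the half-equivalence point where [HA] = [A^-].
At half-equivalence pH = pKa, so pKa = 4.74.
Ka = 10^(-4.74) = 1.8 x 10^-5.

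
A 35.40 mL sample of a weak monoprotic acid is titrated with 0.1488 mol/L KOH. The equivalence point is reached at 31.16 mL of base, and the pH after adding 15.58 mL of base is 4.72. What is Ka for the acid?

15.58 mL is half of the equivalence volume, so this is the half-equivalence point where [HA] = [A^-].
At half-equivalence pH = pKa, so pKa = 4.72.
Ka = 10^(-4.72) = 1.9 x 10^-5.

1.9 x 10^-5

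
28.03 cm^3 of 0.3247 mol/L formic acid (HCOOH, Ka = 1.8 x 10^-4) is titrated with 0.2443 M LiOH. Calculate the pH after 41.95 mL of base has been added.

n(acid) = 0.3247 x 0.02803 = 0.009101 mol; n(LiOH) added = 0.2443 x 0.04195 = 0.01025 mol.
Base is in excess by 0.01025 - 0.009101 = 0.001147 mol in a total volume of 0.06998 L.
[OH^-] = 0.001147/0.06998 = 0.01639 M, so pOH = 1.79 and pH = 14.00 - 1.79 = 12.21.

12.21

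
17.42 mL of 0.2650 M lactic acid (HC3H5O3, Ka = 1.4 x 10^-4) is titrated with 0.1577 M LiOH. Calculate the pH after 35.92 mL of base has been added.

n(acid) = 0.2650 x 0.01742 = 0.004616 mol; n(LiOH) added = 0.1577 x 0.03592 = 0.005665 mol.
Base is in excess by 0.005665 - 0.004616 = 0.001048 mol in a total volume of 0.05334 L.
[OH^-] = 0.001048/0.05334 = 0.01965 M, so pOH = 1.71 and pH = 14.00 - 1.71 = 12.29.

12.29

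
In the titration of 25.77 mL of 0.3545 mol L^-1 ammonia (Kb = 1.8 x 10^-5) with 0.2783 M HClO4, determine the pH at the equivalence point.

5.03

n(NH3) = 0.3545 x 0.02577 = 0.009135 mol; V(HClO4) at equivalence = 0.009135/0.2783 = 0.03283 L.
At equivalence the base is fully converted to NH4+; total volume = 0.05860 L, so [NH4+] = 0.009135/0.05860 = 0.1559 M.
Ka(NH4+) = Kw/Kb = 1.0e-14 / 1.8 x 10^-5 = 5.56e-10.
[H^+] = sqrt(Ka x [NH4+]) = sqrt(5.56e-10 x 0.1559) = 9.31e-6 M.
pH = -log(9.31e-6) = 5.03.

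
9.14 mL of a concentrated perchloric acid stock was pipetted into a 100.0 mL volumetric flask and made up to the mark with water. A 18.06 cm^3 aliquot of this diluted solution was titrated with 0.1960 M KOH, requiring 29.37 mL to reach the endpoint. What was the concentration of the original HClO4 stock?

3.49 M

n(KOH) = 0.1960 x 0.02937 = 0.005757 mol.
n(HClO4) in the aliquot = 0.005757 mol.
[diluted HClO4] = 0.005757 / 0.01806 = 0.3187 M.
Dilution factor = 100.0/9.140 = 10.94, so [stock] = 0.3187 x 10.94 = 3.49 M.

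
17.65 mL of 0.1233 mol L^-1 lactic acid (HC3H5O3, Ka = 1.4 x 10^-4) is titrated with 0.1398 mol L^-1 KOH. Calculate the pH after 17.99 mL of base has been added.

11.98

n(acid) = 0.1233 x 0.01765 = 0.002176 mol; n(KOH) added = 0.1398 x 0.01799 = 0.002515 mol.
Base is in excess by 0.002515 - 0.002176 = 0.0003388 mol in a total volume of 0.03564 L.
[OH^-] = 0.0003388/0.03564 = 0.009505 M, so pOH = 2.02 and pH = 14.00 - 2.02 = 11.98.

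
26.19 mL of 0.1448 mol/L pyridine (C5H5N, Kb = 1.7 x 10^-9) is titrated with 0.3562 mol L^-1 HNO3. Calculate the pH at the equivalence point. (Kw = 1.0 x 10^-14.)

n(C5H5N) = 0.1448 x 0.02619 = 0.003792 mol; V(HNO3) at equivalence = 0.003792/0.3562 = 0.01065 L.
At equivalence the base is fully converted to C5H5NH+; total volume = 0.03684 L, so [C5H5NH+] = 0.003792/0.03684 = 0.1029 M.
Ka(C5H5NH+) = Kw/Kb = 1.0e-14 / 1.7 x 10^-9 = 5.88e-6.
[H^+] = sqrt(Ka x [C5H5NH+]) = sqrt(5.88e-6 x 0.1029) = 0.000778 M.
pH = -log(0.000778) = 3.11.

3.11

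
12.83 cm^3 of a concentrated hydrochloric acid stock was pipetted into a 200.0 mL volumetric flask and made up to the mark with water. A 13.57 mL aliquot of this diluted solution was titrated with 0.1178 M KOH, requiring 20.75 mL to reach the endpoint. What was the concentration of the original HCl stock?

2.81 M

n(KOH) = 0.1178 x 0.02075 = 0.002444 mol.
n(HCl) in the aliquot = 0.002444 mol.
[diluted HCl] = 0.002444 / 0.01357 = 0.1801 M.
Dilution factor = 200.0/12.83 = 15.59, so [stock] = 0.1801 x 15.59 = 2.81 M.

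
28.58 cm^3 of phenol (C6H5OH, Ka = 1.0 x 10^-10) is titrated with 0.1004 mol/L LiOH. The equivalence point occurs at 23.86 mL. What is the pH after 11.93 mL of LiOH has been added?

10.00

11.93 mL is exactly half the equivalence volume (23.86/2), i.e. the half-equivalence point.
There, n(HA) = n(A^-), so pH = pKa = -log(1.0 x 10^-10) = 10.00.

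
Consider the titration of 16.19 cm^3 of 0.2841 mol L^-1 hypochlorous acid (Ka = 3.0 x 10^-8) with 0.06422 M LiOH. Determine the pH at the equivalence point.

10.12

n(HClO) = 0.2841 x 0.01619 = 0.004600 mol; V(LiOH) at equivalence = 0.004600/0.06422 = 0.07162 L.
At equivalence all the acid is converted to ClO-; total volume = 0.01619 + 0.07162 = 0.08781 L, so [ClO-] = 0.004600/0.08781 = 0.05238 M.
Kb = Kw/Ka = 1.0e-14 / 3.0 x 10^-8 = 3.33e-7.
[OH^-] = sqrt(Kb x [ClO-]) = sqrt(3.33e-7 x 0.05238) = 0.000132 M.
pOH = 3.88, so pH = 14.00 - 3.88 = 10.12.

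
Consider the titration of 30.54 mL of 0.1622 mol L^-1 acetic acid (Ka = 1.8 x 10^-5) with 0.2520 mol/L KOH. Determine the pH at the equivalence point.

8.87

n(CH3COOH) = 0.1622 x 0.03054 = 0.004954 mol; V(KOH) at equivalence = 0.004954/0.2520 = 0.01966 L.
At equivalence all the acid is converted to CH3COO-; total volume = 0.03054 + 0.01966 = 0.05020 L, so [CH3COO-] = 0.004954/0.05020 = 0.09868 M.
Kb = Kw/Ka = 1.0e-14 / 1.8 x 10^-5 = 5.56e-10.
[OH^-] = sqrt(Kb x [CH3COO-]) = sqrt(5.56e-10 x 0.09868) = 7.40e-6 M.
pOH = 5.13, so pH = 14.00 - 5.13 = 8.87.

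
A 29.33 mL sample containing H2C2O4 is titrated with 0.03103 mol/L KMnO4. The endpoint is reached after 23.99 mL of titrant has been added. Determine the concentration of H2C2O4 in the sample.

n(KMnO4) = 0.03103 x 0.02399 = 0.0007444 mol.
From the balanced equation, 2 mol KMnO4 reacts with 5 mol H2C2O4, so n(H2C2O4) = 0.0007444 x 5/2 = 0.001861 mol.
[H2C2O4] = 0.001861 / 0.02933 L = 0.0635 M.

0.0635 M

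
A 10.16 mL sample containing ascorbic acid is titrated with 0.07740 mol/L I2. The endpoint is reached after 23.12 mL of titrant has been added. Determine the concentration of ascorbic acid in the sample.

n(I2) = 0.07740 x 0.02312 = 0.001789 mol.
From the balanced equation, 1 mol I2 reacts with 1 mol ascorbic acid, so n(ascorbic acid) = 0.001789 x 1/1 = 0.001789 mol.
[ascorbic acid] = 0.001789 / 0.01016 L = 0.176 M.

0.176 M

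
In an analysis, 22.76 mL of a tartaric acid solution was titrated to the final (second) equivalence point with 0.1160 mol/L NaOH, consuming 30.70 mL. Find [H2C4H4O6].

n(NaOH) = 0.1160 x 0.03070 = 0.003561 mol.
At the final (second) equivalence point, 2 mol OH^- react per mol H2C4H4O6, so n(H2C4H4O6) = 0.003561 / 2 = 0.001781 mol.
[H2C4H4O6] = 0.001781 / 0.02276 L = 0.0782 M.

0.0782 M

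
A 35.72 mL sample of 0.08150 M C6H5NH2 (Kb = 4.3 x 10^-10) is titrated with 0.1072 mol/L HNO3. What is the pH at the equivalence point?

2.98

n(C6H5NH2) = 0.08150 x 0.03572 = 0.002911 mol; V(HNO3) at equivalence = 0.002911/0.1072 = 0.02716 L.
At equivalence the base is fully converted to C6H5NH3+; total volume = 0.06288 L, so [C6H5NH3+] = 0.002911/0.06288 = 0.04630 M.
Ka(C6H5NH3+) = Kw/Kb = 1.0e-14 / 4.3 x 10^-10 = 2.33e-5.
[H^+] = sqrt(Ka x [C6H5NH3+]) = sqrt(2.33e-5 x 0.04630) = 0.00104 M.
pH = -log(0.00104) = 2.98.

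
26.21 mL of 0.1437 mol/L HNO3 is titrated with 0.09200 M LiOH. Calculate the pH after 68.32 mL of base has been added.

12.43

n(acid) = 0.1437 x 0.02621 = 0.003766 mol; n(LiOH) added = 0.09200 x 0.06832 = 0.006285 mol.
Base is in excess by 0.006285 - 0.003766 = 0.002519 mol in a total volume of 0.09453 L.
[OH^-] = 0.002519/0.09453 = 0.02665 M, so pOH = 1.57 and pH = 14.00 - 1.57 = 12.43.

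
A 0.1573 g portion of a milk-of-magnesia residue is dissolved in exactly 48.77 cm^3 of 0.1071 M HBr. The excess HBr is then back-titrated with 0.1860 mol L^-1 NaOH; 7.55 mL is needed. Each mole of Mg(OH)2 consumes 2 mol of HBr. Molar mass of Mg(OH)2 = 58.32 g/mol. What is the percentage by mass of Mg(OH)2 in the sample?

Total n(HBr) added = 0.1071 x 0.04877 = 0.005223 mol.
n(NaOH) used = 0.1860 x 0.007550 = 0.001404 mol, which equals the excess n(HBr).
So n(HBr) consumed by the sample = 0.005223 - 0.001404 = 0.003819 mol.
n(Mg(OH)2) = 0.003819 / 2 = 0.001909 mol.
mass Mg(OH)2 = 0.001909 x 58.32 = 0.1114 g, so %Mg(OH)2 = 0.1114/0.1573 x 100 = 70.8%.

70.8%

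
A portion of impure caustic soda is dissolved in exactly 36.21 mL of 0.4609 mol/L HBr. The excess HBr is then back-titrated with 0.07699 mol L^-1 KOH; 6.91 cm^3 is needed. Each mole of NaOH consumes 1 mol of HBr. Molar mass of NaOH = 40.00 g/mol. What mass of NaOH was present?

0.646 g

Total n(HBr) added = 0.4609 x 0.03621 = 0.01669 mol.
n(KOH) used = 0.07699 x 0.006910 = 0.0005320 mol, which equals the excess n(HBr).
So n(HBr) consumed by the sample = 0.01669 - 0.0005320 = 0.01616 mol.
n(NaOH) = 0.01616 / 1 = 0.01616 mol.
mass = 0.01616 mol x 40.00 g/mol = 0.646 g.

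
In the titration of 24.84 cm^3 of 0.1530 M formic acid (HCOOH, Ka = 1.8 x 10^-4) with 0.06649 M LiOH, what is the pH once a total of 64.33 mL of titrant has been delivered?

11.73

n(acid) = 0.1530 x 0.02484 = 0.003801 mol; n(LiOH) added = 0.06649 x 0.06433 = 0.004277 mol.
Base is in excess by 0.004277 - 0.003801 = 0.0004768 mol in a total volume of 0.08917 L.
[OH^-] = 0.0004768/0.08917 = 0.005347 M, so pOH = 2.27 and pH = 14.00 - 2.27 = 11.73.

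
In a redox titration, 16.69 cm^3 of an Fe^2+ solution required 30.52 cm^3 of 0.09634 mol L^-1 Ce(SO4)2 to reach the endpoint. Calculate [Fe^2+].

0.176 M

n(Ce(SO4)2) = 0.09634 x 0.03052 = 0.002940 mol.
From the balanced equation, 1 mol Ce(SO4)2 reacts with 1 mol Fe^2+, so n(Fe^2+) = 0.002940 x 1/1 = 0.002940 mol.
[Fe^2+] = 0.002940 / 0.01669 L = 0.176 M.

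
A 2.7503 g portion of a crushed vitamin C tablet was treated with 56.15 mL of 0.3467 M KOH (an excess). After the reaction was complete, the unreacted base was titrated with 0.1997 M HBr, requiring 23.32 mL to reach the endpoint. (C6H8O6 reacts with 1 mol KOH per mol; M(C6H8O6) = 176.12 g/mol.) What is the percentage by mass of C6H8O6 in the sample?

Total n(KOH) added = 0.3467 x 0.05615 = 0.01947 mol.
n(HBr) used = 0.1997 x 0.02332 = 0.004657 mol, which equals the excess n(KOH).
So n(KOH) consumed by the sample = 0.01947 - 0.004657 = 0.01481 mol.
n(C6H8O6) = 0.01481 / 1 = 0.01481 mol.
mass C6H8O6 = 0.01481 x 176.12 = 2.608 g, so %C6H8O6 = 2.608/2.7503 x 100 = 94.8%.

94.8%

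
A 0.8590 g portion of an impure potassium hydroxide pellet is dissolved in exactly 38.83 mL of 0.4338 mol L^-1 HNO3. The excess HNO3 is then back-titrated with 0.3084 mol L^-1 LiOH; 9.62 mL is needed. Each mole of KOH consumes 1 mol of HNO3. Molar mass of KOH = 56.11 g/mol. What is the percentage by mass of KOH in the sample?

90.6%

Total n(HNO3) added = 0.4338 x 0.03883 = 0.01684 mol.
n(LiOH) used = 0.3084 x 0.009620 = 0.002967 mol, which equals the excess n(HNO3).
So n(HNO3) consumed by the sample = 0.01684 - 0.002967 = 0.01388 mol.
n(KOH) = 0.01388 / 1 = 0.01388 mol.
mass KOH = 0.01388 x 56.11 = 0.7787 g, so %KOH = 0.7787/0.8590 x 100 = 90.6%.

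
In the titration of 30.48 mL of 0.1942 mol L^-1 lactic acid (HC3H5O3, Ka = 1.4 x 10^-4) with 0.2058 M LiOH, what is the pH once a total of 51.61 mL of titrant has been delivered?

n(acid) = 0.1942 x 0.03048 = 0.005919 mol; n(LiOH) added = 0.2058 x 0.05161 = 0.01062 mol.
Base is in excess by 0.01062 - 0.005919 = 0.004702 mol in a total volume of 0.08209 L.
[OH^-] = 0.004702/0.08209 = 0.05728 M, so pOH = 1.24 and pH = 14.00 - 1.24 = 12.76.

12.76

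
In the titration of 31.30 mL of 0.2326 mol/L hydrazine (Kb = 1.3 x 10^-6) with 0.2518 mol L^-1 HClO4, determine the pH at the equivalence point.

n(N2H4) = 0.2326 x 0.03130 = 0.007280 mol; V(HClO4) at equivalence = 0.007280/0.2518 = 0.02891 L.
At equivalence the base is fully converted to N2H5+; total volume = 0.06021 L, so [N2H5+] = 0.007280/0.06021 = 0.1209 M.
Ka(N2H5+) = Kw/Kb = 1.0e-14 / 1.3 x 10^-6 = 7.69e-9.
[H^+] = sqrt(Ka x [N2H5+]) = sqrt(7.69e-9 x 0.1209) = 3.05e-5 M.
pH = -log(3.05e-5) = 4.52.

4.52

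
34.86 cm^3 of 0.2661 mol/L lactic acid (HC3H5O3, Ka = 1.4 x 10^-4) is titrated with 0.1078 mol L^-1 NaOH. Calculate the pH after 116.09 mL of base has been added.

12.33

n(acid) = 0.2661 x 0.03486 = 0.009276 mol; n(NaOH) added = 0.1078 x 0.1161 = 0.01251 mol.
Base is in excess by 0.01251 - 0.009276 = 0.003238 mol in a total volume of 0.1510 L.
[OH^-] = 0.003238/0.1510 = 0.02145 M, so pOH = 1.67 and pH = 14.00 - 1.67 = 12.33.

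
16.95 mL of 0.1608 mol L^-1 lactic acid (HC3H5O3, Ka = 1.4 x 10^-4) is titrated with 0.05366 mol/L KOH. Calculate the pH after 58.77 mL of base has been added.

11.75

n(acid) = 0.1608 x 0.01695 = 0.002726 mol; n(KOH) added = 0.05366 x 0.05877 = 0.003154 mol.
Base is in excess by 0.003154 - 0.002726 = 0.0004280 mol in a total volume of 0.07572 L.
[OH^-] = 0.0004280/0.07572 = 0.005653 M, so pOH = 2.25 and pH = 14.00 - 2.25 = 11.75.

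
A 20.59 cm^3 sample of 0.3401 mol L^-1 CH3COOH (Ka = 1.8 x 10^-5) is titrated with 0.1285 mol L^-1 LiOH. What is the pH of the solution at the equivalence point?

n(CH3COOH) = 0.3401 x 0.02059 = 0.007003 mol; V(LiOH) at equivalence = 0.007003/0.1285 = 0.05450 L.
At equivalence all the acid is converted to CH3COO-; total volume = 0.02059 + 0.05450 = 0.07509 L, so [CH3COO-] = 0.007003/0.07509 = 0.09326 M.
Kb = Kw/Ka = 1.0e-14 / 1.8 x 10^-5 = 5.56e-10.
[OH^-] = sqrt(Kb x [CH3COO-]) = sqrt(5.56e-10 x 0.09326) = 7.20e-6 M.
pOH = 5.14, so pH = 14.00 - 5.14 = 8.86.

8.86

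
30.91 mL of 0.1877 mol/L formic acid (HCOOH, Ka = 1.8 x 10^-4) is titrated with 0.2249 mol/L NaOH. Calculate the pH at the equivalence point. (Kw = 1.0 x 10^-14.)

n(HCOOH) = 0.1877 x 0.03091 = 0.005802 mol; V(NaOH) at equivalence = 0.005802/0.2249 = 0.02580 L.
At equivalence all the acid is converted to HCOO-; total volume = 0.03091 + 0.02580 = 0.05671 L, so [HCOO-] = 0.005802/0.05671 = 0.1023 M.
Kb = Kw/Ka = 1.0e-14 / 1.8 x 10^-4 = 5.56e-11.
[OH^-] = sqrt(Kb x [HCOO-]) = sqrt(5.56e-11 x 0.1023) = 2.38e-6 M.
pOH = 5.62, so pH = 14.00 - 5.62 = 8.38.

8.38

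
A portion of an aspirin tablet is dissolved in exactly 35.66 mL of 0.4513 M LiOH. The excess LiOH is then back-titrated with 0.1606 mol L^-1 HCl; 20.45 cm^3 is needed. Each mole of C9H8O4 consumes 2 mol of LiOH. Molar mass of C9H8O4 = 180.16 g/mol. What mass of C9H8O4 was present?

1.15 g

Total n(LiOH) added = 0.4513 x 0.03566 = 0.01609 mol.
n(HCl) used = 0.1606 x 0.02045 = 0.003284 mol, which equals the excess n(LiOH).
So n(LiOH) consumed by the sample = 0.01609 - 0.003284 = 0.01281 mol.
n(C9H8O4) = 0.01281 / 2 = 0.006405 mol.
mass = 0.006405 mol x 180.16 g/mol = 1.15 g.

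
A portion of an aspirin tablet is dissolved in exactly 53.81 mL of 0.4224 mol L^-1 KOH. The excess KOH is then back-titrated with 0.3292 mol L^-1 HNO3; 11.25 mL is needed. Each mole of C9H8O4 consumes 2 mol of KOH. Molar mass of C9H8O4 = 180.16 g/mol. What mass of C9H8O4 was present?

Total n(KOH) added = 0.4224 x 0.05381 = 0.02273 mol.
n(HNO3) used = 0.3292 x 0.01125 = 0.003704 mol, which equals the excess n(KOH).
So n(KOH) consumed by the sample = 0.02273 - 0.003704 = 0.01903 mol.
n(C9H8O4) = 0.01903 / 2 = 0.009513 mol.
mass = 0.009513 mol x 180.16 g/mol = 1.71 g.

1.71 g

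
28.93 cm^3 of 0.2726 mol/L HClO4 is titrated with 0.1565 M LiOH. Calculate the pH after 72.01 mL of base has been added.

n(acid) = 0.2726 x 0.02893 = 0.007886 mol; n(LiOH) added = 0.1565 x 0.07201 = 0.01127 mol.
Base is in excess by 0.01127 - 0.007886 = 0.003383 mol in a total volume of 0.1009 L.
[OH^-] = 0.003383/0.1009 = 0.03352 M, so pOH = 1.47 and pH = 14.00 - 1.47 = 12.53.

12.53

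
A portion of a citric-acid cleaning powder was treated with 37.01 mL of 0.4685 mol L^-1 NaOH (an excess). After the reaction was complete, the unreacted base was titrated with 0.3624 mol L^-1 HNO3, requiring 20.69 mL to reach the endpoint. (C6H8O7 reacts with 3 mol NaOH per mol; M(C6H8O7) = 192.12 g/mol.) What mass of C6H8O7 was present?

0.630 g

Total n(NaOH) added = 0.4685 x 0.03701 = 0.01734 mol.
n(HNO3) used = 0.3624 x 0.02069 = 0.007498 mol, which equals the excess n(NaOH).
So n(NaOH) consumed by the sample = 0.01734 - 0.007498 = 0.009841 mol.
n(C6H8O7) = 0.009841 / 3 = 0.003280 mol.
mass = 0.003280 mol x 192.12 g/mol = 0.630 g.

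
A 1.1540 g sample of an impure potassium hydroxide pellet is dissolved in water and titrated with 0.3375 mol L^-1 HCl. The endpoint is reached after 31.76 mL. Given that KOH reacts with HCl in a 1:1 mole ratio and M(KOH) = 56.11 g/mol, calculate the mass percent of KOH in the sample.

52.1%

n(HCl) = 0.3375 x 0.03176 = 0.01072 mol.
n(KOH) = 0.01072 / 1 = 0.01072 mol.
mass of KOH = 0.01072 x 56.11 = 0.6014 g.
% purity = 0.6014 / 1.1540 x 100 = 52.1%.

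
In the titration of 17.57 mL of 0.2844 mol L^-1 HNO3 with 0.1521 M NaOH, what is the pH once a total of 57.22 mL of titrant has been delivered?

12.70

n(acid) = 0.2844 x 0.01757 = 0.004997 mol; n(NaOH) added = 0.1521 x 0.05722 = 0.008703 mol.
Base is in excess by 0.008703 - 0.004997 = 0.003706 mol in a total volume of 0.07479 L.
[OH^-] = 0.003706/0.07479 = 0.04956 M, so pOH = 1.30 and pH = 14.00 - 1.30 = 12.70.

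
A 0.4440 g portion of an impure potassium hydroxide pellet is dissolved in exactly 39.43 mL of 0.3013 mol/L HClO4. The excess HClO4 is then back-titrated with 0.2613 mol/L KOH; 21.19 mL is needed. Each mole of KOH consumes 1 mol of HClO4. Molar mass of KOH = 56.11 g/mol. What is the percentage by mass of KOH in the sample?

80.2%

Total n(HClO4) added = 0.3013 x 0.03943 = 0.01188 mol.
n(KOH) used = 0.2613 x 0.02119 = 0.005537 mol, which equals the excess n(HClO4).
So n(HClO4) consumed by the sample = 0.01188 - 0.005537 = 0.006343 mol.
n(KOH) = 0.006343 / 1 = 0.006343 mol.
mass KOH = 0.006343 x 56.11 = 0.3559 g, so %KOH = 0.3559/0.4440 x 100 = 80.2%.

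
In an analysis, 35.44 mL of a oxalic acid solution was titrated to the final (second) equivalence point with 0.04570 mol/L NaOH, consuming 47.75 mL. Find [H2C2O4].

0.0308 M

n(NaOH) = 0.04570 x 0.04775 = 0.002182 mol.
At the final (second) equivalence point, 2 mol OH^- react per mol H2C2O4, so n(H2C2O4) = 0.002182 / 2 = 0.001091 mol.
[H2C2O4] = 0.001091 / 0.03544 L = 0.0308 M.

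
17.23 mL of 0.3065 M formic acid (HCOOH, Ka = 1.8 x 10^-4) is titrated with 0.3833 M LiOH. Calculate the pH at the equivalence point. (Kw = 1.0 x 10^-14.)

n(HCOOH) = 0.3065 x 0.01723 = 0.005281 mol; V(LiOH) at equivalence = 0.005281/0.3833 = 0.01378 L.
At equivalence all the acid is converted to HCOO-; total volume = 0.01723 + 0.01378 = 0.03101 L, so [HCOO-] = 0.005281/0.03101 = 0.1703 M.
Kb = Kw/Ka = 1.0e-14 / 1.8 x 10^-4 = 5.56e-11.
[OH^-] = sqrt(Kb x [HCOO-]) = sqrt(5.56e-11 x 0.1703) = 3.08e-6 M.
pOH = 5.51, so pH = 14.00 - 5.51 = 8.49.

8.49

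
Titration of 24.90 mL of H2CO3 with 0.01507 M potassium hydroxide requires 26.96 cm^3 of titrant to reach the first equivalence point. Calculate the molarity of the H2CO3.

n(KOH) = 0.01507 x 0.02696 = 0.0004063 mol.
At the first equivalence point, 1 mol OH^- react per mol H2CO3, so n(H2CO3) = 0.0004063 / 1 = 0.0004063 mol.
[H2CO3] = 0.0004063 / 0.02490 L = 0.0163 M.

0.0163 M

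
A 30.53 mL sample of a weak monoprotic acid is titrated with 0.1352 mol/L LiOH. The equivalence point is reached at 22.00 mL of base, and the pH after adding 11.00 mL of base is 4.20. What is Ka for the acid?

6.3 x 10^-5

11.00 mL is half of the equivalence volume, so this is the half-equivalence point where [HA] = [A^-].
At half-equivalence pH = pKa, so pKa = 4.20.
Ka = 10^(-4.20) = 6.3 x 10^-5.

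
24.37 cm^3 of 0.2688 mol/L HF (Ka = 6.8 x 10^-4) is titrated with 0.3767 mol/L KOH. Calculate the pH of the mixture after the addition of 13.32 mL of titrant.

Initial n(HF) = 0.2688 x 0.02437 = 0.006551 mol.
n(KOH) added = 0.3767 x 0.01332 = 0.005018 mol, converting that many moles of HF to F-.
Remaining n(HF) = 0.001533 mol; n(F-) = 0.005018 mol.
By Henderson-Hasselbalch, pH = pKa + log([A^-]/[HA]) = 3.17 + log(0.005018/0.001533) = 3.17 + (+0.51) = 3.68.

3.68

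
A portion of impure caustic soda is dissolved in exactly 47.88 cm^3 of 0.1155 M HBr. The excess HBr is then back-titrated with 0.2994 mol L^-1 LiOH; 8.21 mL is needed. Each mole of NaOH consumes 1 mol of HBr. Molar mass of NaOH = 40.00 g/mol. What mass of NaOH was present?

Total n(HBr) added = 0.1155 x 0.04788 = 0.005530 mol.
n(LiOH) used = 0.2994 x 0.008210 = 0.002458 mol, which equals the excess n(HBr).
So n(HBr) consumed by the sample = 0.005530 - 0.002458 = 0.003072 mol.
n(NaOH) = 0.003072 / 1 = 0.003072 mol.
mass = 0.003072 mol x 40.00 g/mol = 0.123 g.

0.123 g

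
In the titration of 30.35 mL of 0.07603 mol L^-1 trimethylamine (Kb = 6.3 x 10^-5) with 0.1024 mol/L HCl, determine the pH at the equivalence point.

5.58

n((CH3)3N) = 0.07603 x 0.03035 = 0.002308 mol; V(HCl) at equivalence = 0.002308/0.1024 = 0.02253 L.
At equivalence the base is fully converted to (CH3)3NH+; total volume = 0.05288 L, so [(CH3)3NH+] = 0.002308/0.05288 = 0.04363 M.
Ka((CH3)3NH+) = Kw/Kb = 1.0e-14 / 6.3 x 10^-5 = 1.59e-10.
[H^+] = sqrt(Ka x [(CH3)3NH+]) = sqrt(1.59e-10 x 0.04363) = 2.63e-6 M.
pH = -log(2.63e-6) = 5.58.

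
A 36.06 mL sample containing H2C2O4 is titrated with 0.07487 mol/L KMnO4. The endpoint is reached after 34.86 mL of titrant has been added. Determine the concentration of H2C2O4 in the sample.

0.181 M

n(KMnO4) = 0.07487 x 0.03486 = 0.002610 mol.
From the balanced equation, 2 mol KMnO4 reacts with 5 mol H2C2O4, so n(H2C2O4) = 0.002610 x 5/2 = 0.006525 mol.
[H2C2O4] = 0.006525 / 0.03606 L = 0.181 M.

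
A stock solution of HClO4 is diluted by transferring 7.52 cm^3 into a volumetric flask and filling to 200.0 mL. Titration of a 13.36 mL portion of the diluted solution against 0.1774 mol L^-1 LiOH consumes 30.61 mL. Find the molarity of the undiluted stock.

n(LiOH) = 0.1774 x 0.03061 = 0.005430 mol.
n(HClO4) in the aliquot = 0.005430 mol.
[diluted HClO4] = 0.005430 / 0.01336 = 0.4065 M.
Dilution factor = 200.0/7.520 = 26.60, so [stock] = 0.4065 x 26.60 = 10.8 M.

10.8 M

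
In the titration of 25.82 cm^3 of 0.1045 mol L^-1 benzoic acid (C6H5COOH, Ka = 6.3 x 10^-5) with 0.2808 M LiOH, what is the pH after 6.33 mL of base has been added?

4.49

Initial n(C6H5COOH) = 0.1045 x 0.02582 = 0.002698 mol.
n(LiOH) added = 0.2808 x 0.006330 = 0.001777 mol, converting that many moles of C6H5COOH to C6H5COO-.
Remaining n(C6H5COOH) = 0.0009207 mol; n(C6H5COO-) = 0.001777 mol.
By Henderson-Hasselbalch, pH = pKa + log([A^-]/[HA]) = 4.20 + log(0.001777/0.0009207) = 4.20 + (+0.29) = 4.49.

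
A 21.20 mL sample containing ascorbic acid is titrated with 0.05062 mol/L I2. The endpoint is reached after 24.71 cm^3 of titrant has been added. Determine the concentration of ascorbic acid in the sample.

n(I2) = 0.05062 x 0.02471 = 0.001251 mol.
From the balanced equation, 1 mol I2 reacts with 1 mol ascorbic acid, so n(ascorbic acid) = 0.001251 x 1/1 = 0.001251 mol.
[ascorbic acid] = 0.001251 / 0.02120 L = 0.0590 M.

0.0590 M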